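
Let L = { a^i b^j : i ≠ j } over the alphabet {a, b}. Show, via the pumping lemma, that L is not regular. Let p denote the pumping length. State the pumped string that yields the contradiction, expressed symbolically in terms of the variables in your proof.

a^{p+p!} b^{p+p!}

Suppose for contradiction that L is regular, and let p be the pumping length.
Choose w = a^p b^{p+p!}. Since p ≠ p+p!, w ∈ L; and |w| ≥ p.
The pumping lemma gives a decomposition w = xyz where |xy| ≤ p and |y| ≥ 1.
The first p characters of w are a's, so xy (and hence y) consists only of a's. Write y = a^k, 1 ≤ k ≤ p.
Since 1 ≤ k ≤ p, k divides p!; set t = 1 + p!/k. Then xy^t z has p + (p!/k)·k = p + p! copies of a. Now the a-count equals the b-count, so i ≠ j fails. So xy^t z = a^{p+p!} b^{p+p!} ∉ L.
This contradicts the pumping lemma, so L is not regular.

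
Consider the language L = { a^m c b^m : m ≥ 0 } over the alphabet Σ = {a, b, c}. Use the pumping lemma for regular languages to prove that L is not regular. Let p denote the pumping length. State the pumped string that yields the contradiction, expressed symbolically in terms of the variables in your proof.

Toward a contradiction, assume L is regular with pumping length p.
Take w = a^p c b^p ∈ L with |w| = 2p+1 ≥ p.
Write w = xyz as guaranteed by the lemma, with |xy| ≤ p and |y| ≥ 1.
The first p characters of w are a's, so xy (and hence y) consists only of a's. Write y = a^k, 1 ≤ k ≤ p.
Pump with i = 2: xy^2z = a^{p+k} c b^p, which would require p+k = p. But k ≥ 1, so xy^2z ∉ L.
This contradicts the pumping lemma, so L is not regular.

a^{p+k} c b^p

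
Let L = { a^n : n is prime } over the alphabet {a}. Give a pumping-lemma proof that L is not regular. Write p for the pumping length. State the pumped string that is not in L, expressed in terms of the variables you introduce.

a^{q(1+k)}

Assume L is regular. Let p be the pumping length given by the pumping lemma.
Let q be a prime with q ≥ p+2 (infinitely many primes exist), and take w = a^q ∈ L with |w| = q ≥ p.
Write w = xyz as guaranteed by the lemma, with |xy| ≤ p and |y| ≥ 1.
Then y = a^k for some k with 1 ≤ k ≤ p.
Since 1 ≤ k ≤ p, |xz| = q-k. Pump with i = q+1: |xy^{q+1}z| = (q-k)+(q+1)k = q+qk = q(1+k), which is composite (both factors ≥ 2). So xy^{q+1}z = a^{q(1+k)} ∉ L.
This contradicts the pumping lemma, so L is not regular.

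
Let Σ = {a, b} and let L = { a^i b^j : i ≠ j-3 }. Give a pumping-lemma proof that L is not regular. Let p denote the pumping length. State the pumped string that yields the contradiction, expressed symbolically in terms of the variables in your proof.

a^{p+p!} b^{p+p!+3}

Assume L is regular; let p be its pumping constant.
Choose w = a^p b^{p+p!+3}. Since p ≠ (p+p!+3)-3 = p+p!, w ∈ L; and |w| ≥ p.
Write w = xyz as guaranteed by the lemma, with |xy| ≤ p and |y| ≥ 1.
Since the first p symbols of w are all a's and |xy| ≤ p, y lies entirely in the leading a-block: y = a^k for some k with 1 ≤ k ≤ p.
Since 1 ≤ k ≤ p, k divides p!; set t = 1 + p!/k. Then xy^t z has p + (p!/k)·k = p + p! copies of a. Now the a-count is p+p! and (b-count)-3 = (p+p!+3)-3 = p+p!, so i ≠ j-3 fails. So xy^t z = a^{p+p!} b^{p+p!+3} ∉ L.
This contradicts the pumping lemma, so L is not regular.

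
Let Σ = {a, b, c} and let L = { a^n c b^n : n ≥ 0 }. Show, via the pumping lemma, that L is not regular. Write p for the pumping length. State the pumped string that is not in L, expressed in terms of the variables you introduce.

a^{p+k} c b^p

Assume L is regular; let p be its pumping constant.
Take w = a^p c b^p ∈ L with |w| = 2p+1 ≥ p.
Write w = xyz as guaranteed by the lemma, with |xy| ≤ p and |y| ≥ 1.
The first p characters of w are a's, so xy (and hence y) consists only of a's. Write y = a^k, 1 ≤ k ≤ p.
Pump with i = 2: xy^2z = a^{p+k} c b^p, which would require p+k = p. But k ≥ 1, so xy^2z ∉ L.
Contradiction. Therefore L is not regular.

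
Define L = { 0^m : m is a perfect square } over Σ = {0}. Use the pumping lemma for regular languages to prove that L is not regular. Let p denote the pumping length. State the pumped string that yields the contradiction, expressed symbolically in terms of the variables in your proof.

Suppose for contradiction that L is regular, and let p be the pumping length.
Take w = 0^{p²} ∈ L with |w| = p² ≥ p.
Write w = xyz as guaranteed by the lemma, with |xy| ≤ p and |y| > 0.
Then y = 0^k for some k with 1 ≤ k ≤ p.
Pump with i = 2: xy^2z = 0^{p²+k}. Since 1 ≤ k ≤ p, p² < p²+k ≤ p²+p < (p+1)², so p²+k lies strictly between consecutive squares and is not a perfect square. So xy^2z ∉ L.
This contradicts the pumping lemma, so L is not regular.

0^{p²+k}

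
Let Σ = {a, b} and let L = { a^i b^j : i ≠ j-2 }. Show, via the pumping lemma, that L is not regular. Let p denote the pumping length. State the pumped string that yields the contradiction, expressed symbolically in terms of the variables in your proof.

a^{p+p!} b^{p+p!+2}

Assume L is regular. Let p be the pumping length given by the pumping lemma.
Choose w = a^p b^{p+p!+2}. Since p ≠ (p+p!+2)-2 = p+p!, w ∈ L; and |w| ≥ p.
By the pumping lemma, w = xyz with |xy| ≤ p and |y| > 0.
Because |xy| ≤ p and w begins with p copies of a, we have y = a^k with 1 ≤ k ≤ p.
Since 1 ≤ k ≤ p, k divides p!; set t = 1 + p!/k. Then xy^t z has p + (p!/k)·k = p + p! copies of a. Now the a-count is p+p! and (b-count)-2 = (p+p!+2)-2 = p+p!, so i ≠ j-2 fails. So xy^t z = a^{p+p!} b^{p+p!+2} ∉ L.
This is a contradiction; hence L is not regular.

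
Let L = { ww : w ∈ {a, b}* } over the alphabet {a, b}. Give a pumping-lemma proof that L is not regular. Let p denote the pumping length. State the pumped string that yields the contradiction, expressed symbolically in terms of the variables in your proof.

a^{p+k} b^p a^p b^p

Assume L is regular; let p be its pumping constant.
Take w = a^p b^p a^p b^p = uu where u = a^pb^p; then w ∈ L and |w| = 4p ≥ p.
The pumping lemma gives a decomposition w = xyz where |xy| ≤ p and |y| ≥ 1.
Since the first p symbols of w are all a's and |xy| ≤ p, y lies entirely in the leading a-block: y = a^k for some k with 1 ≤ k ≤ p.
Pump with i = 2: xy^2z = a^{p+k} b^p a^p b^p, of length 4p+k. Suppose this equals vv. The string starts with a and ends with b, so v does too; thus the boundary between the two copies of v is a b→a transition. There is exactly one such transition, at position 2p+k, so |v| = 2p+k and |vv| = 4p+2k ≠ 4p+k since k ≥ 1. So xy^2z ∉ L.
This contradicts the pumping lemma, so L is not regular.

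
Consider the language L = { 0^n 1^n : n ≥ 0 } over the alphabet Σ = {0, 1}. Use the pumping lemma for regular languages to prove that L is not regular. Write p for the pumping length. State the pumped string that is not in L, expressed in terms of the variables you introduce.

Assume L is regular. Let p be the pumping length given by the pumping lemma.
Let w = 0^p 1^p ∈ L; note |w| = 2p ≥ p.
By the pumping lemma, w = xyz with |xy| ≤ p and |y| ≥ 1.
The first p characters of w are 0's, so xy (and hence y) consists only of 0's. Write y = 0^k, 1 ≤ k ≤ p.
Pump with i = 2: xy^2z = 0^{p+k} 1^p. For this to lie in L we would need p = p+k, which forces k = 0. But k ≥ 1, so xy^2z ∉ L.
This contradicts the pumping lemma, so L is not regular.

0^{p+k} 1^p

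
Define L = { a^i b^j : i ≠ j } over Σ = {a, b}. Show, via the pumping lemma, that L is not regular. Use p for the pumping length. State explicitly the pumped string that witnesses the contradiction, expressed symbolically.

a^{p+p!} b^{p+p!}

Assume L is regular. Let p be the pumping length given by the pumping lemma.
Choose w = a^p b^{p+p!}. Since p ≠ p+p!, w ∈ L; and |w| ≥ p.
By the pumping lemma, w = xyz with |xy| ≤ p and y is nonempty.
The first p characters of w are a's, so xy (and hence y) consists only of a's. Write y = a^k, 1 ≤ k ≤ p.
Since 1 ≤ k ≤ p, k divides p!; set t = 1 + p!/k. Then xy^t z has p + (p!/k)·k = p + p! copies of a. Now the a-count equals the b-count, so i ≠ j fails. So xy^t z = a^{p+p!} b^{p+p!} ∉ L.
This is a contradiction; hence L is not regular.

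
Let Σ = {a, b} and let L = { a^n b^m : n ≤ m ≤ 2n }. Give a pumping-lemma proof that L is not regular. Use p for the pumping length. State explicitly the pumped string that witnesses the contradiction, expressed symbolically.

Assume L is regular. Let p be the pumping length given by the pumping lemma.
Take w = a^p b^p ∈ L (since p ≤ p ≤ 2p), with |w| = 2p ≥ p.
Write w = xyz as guaranteed by the lemma, with |xy| ≤ p and |y| > 0.
Because |xy| ≤ p and w begins with p copies of a, we have y = a^k with 1 ≤ k ≤ p.
Pump with i = 2: xy^2z = a^{p+k} b^p. Now n = p+k > p = m, so the condition n ≤ m fails. Thus xy^2z ∉ L.
This contradicts the pumping lemma, so L is not regular.

a^{p+k} b^p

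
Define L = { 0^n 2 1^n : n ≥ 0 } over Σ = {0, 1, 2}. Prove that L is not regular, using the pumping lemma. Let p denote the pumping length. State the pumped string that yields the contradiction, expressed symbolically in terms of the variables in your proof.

Assume L is regular. Let p be the pumping length given by the pumping lemma.
Take w = 0^p 2 1^p ∈ L with |w| = 2p+1 ≥ p.
Write w = xyz as guaranteed by the lemma, with |xy| ≤ p and y is nonempty.
Because |xy| ≤ p and w begins with p copies of 0, we have y = 0^k with 1 ≤ k ≤ p.
Pump with i = 2: xy^2z = 0^{p+k} 2 1^p, which would require p+k = p. But k ≥ 1, so xy^2z ∉ L.
This is a contradiction; hence L is not regular.

0^{p+k} 2 1^p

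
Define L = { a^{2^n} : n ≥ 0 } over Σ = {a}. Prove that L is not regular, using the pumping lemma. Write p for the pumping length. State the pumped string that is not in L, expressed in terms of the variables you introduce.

a^{2^p+k}

Assume L is regular. Let p be the pumping length given by the pumping lemma.
Take w = a^{2^p} ∈ L with |w| = 2^p ≥ p.
Write w = xyz as guaranteed by the lemma, with |xy| ≤ p and |y| ≥ 1.
Then y = a^k for some k with 1 ≤ k ≤ p.
Pump with i = 2: xy^2z = a^{2^p+k}. Since 1 ≤ k ≤ p < 2^p, we have 2^p < 2^p+k < 2^{p+1}, so 2^p+k is not a power of 2. So xy^2z ∉ L.
This is a contradiction; hence L is not regular.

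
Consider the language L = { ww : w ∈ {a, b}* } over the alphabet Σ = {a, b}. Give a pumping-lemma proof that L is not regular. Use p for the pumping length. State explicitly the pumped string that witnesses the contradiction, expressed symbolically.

a^{p+k} b^p a^p b^p

Suppose for contradiction that L is regular, and let p be the pumping length.
Take w = a^p b^p a^p b^p = uu where u = a^pb^p; then w ∈ L and |w| = 4p ≥ p.
Write w = xyz as guaranteed by the lemma, with |xy| ≤ p and |y| > 0.
The first p characters of w are a's, so xy (and hence y) consists only of a's. Write y = a^k, 1 ≤ k ≤ p.
Pump with i = 2: xy^2z = a^{p+k} b^p a^p b^p, of length 4p+k. Suppose this equals vv. The string starts with a and ends with b, so v does too; thus the boundary between the two copies of v is a b→a transition. There is exactly one such transition, at position 2p+k, so |v| = 2p+k and |vv| = 4p+2k ≠ 4p+k since k ≥ 1. So xy^2z ∉ L.
Contradiction. Therefore L is not regular.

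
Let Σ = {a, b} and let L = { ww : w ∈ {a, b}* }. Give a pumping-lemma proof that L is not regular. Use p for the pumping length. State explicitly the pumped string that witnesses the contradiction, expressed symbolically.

Assume L is regular; let p be its pumping constant.
Take w = a^p b^p a^p b^p = uu where u = a^pb^p; then w ∈ L and |w| = 4p ≥ p.
The pumping lemma gives a decomposition w = xyz where |xy| ≤ p and y is nonempty.
Because |xy| ≤ p and w begins with p copies of a, we have y = a^k with 1 ≤ k ≤ p.
Pump with i = 2: xy^2z = a^{p+k} b^p a^p b^p, of length 4p+k. Suppose this equals vv. The string starts with a and ends with b, so v does too; thus the boundary between the two copies of v is a b→a transition. There is exactly one such transition, at position 2p+k, so |v| = 2p+k and |vv| = 4p+2k ≠ 4p+k since k ≥ 1. So xy^2z ∉ L.
This is a contradiction; hence L is not regular.

a^{p+k} b^p a^p b^p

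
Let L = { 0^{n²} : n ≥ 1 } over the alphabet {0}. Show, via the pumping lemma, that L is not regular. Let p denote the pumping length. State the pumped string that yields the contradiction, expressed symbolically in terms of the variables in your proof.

Suppose for contradiction that L is regular, and let p be the pumping length.
Take w = 0^{p²} ∈ L with |w| = p² ≥ p.
The pumping lemma gives a decomposition w = xyz where |xy| ≤ p and |y| > 0.
Then y = 0^k for some k with 1 ≤ k ≤ p.
Pump with i = 2: xy^2z = 0^{p²+k}. Since 1 ≤ k ≤ p, p² < p²+k ≤ p²+p < (p+1)², so p²+k lies strictly between consecutive squares and is not a perfect square. So xy^2z ∉ L.
Contradiction. Therefore L is not regular.

0^{p²+k}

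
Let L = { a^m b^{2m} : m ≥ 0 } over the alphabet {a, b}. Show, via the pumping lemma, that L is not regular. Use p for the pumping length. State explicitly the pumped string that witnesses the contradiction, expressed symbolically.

Assume L is regular. Let p be the pumping length given by the pumping lemma.
Let w = a^p b^{2p} ∈ L; note |w| = 3p ≥ p.
The pumping lemma gives a decomposition w = xyz where |xy| ≤ p and |y| > 0.
Since the first p symbols of w are all a's and |xy| ≤ p, y lies entirely in the leading a-block: y = a^k for some k with 1 ≤ k ≤ p.
Pump with i = 2: xy^2z = a^{p+k} b^{2p}. For this to lie in L we would need 2p = 2(p+k), which forces k = 0. But k ≥ 1, so xy^2z ∉ L.
This contradicts the pumping lemma, so L is not regular.

a^{p+k} b^{2p}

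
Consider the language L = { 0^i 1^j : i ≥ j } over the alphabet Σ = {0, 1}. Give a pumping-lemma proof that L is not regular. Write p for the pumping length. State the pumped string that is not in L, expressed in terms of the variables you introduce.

0^{p-k} 1^p

Assume L is regular; let p be its pumping constant.
Choose w = 0^p 1^p ∈ L, with |w| = 2p ≥ p.
The pumping lemma gives a decomposition w = xyz where |xy| ≤ p and |y| ≥ 1.
The first p characters of w are 0's, so xy (and hence y) consists only of 0's. Write y = 0^k, 1 ≤ k ≤ p.
Consider xy^0z = xz = 0^{p-k} 1^p. Since k ≥ 1, the 0-count p-k is less than p, so i ≥ j fails; thus xz ∉ L.
Contradiction. Therefore L is not regular.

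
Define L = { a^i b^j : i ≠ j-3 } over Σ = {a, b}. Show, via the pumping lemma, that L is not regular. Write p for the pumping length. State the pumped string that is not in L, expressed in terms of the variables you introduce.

a^{p+p!} b^{p+p!+3}

Suppose for contradiction that L is regular, and let p be the pumping length.
Choose w = a^p b^{p+p!+3}. Since p ≠ (p+p!+3)-3 = p+p!, w ∈ L; and |w| ≥ p.
The pumping lemma gives a decomposition w = xyz where |xy| ≤ p and y is nonempty.
The first p characters of w are a's, so xy (and hence y) consists only of a's. Write y = a^k, 1 ≤ k ≤ p.
Since 1 ≤ k ≤ p, k divides p!; set t = 1 + p!/k. Then xy^t z has p + (p!/k)·k = p + p! copies of a. Now the a-count is p+p! and (b-count)-3 = (p+p!+3)-3 = p+p!, so i ≠ j-3 fails. So xy^t z = a^{p+p!} b^{p+p!+3} ∉ L.
Contradiction. Therefore L is not regular.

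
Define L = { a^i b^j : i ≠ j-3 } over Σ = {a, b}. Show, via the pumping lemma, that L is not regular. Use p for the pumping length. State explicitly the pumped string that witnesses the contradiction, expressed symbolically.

Assume L is regular. Let p be the pumping length given by the pumping lemma.
Choose w = a^p b^{p+p!+3}. Since p ≠ (p+p!+3)-3 = p+p!, w ∈ L; and |w| ≥ p.
The pumping lemma gives a decomposition w = xyz where |xy| ≤ p and y is nonempty.
The first p characters of w are a's, so xy (and hence y) consists only of a's. Write y = a^k, 1 ≤ k ≤ p.
Since 1 ≤ k ≤ p, k divides p!; set t = 1 + p!/k. Then xy^t z has p + (p!/k)·k = p + p! copies of a. Now the a-count is p+p! and (b-count)-3 = (p+p!+3)-3 = p+p!, so i ≠ j-3 fails. So xy^t z = a^{p+p!} b^{p+p!+3} ∉ L.
Contradiction. Therefore L is not regular.

a^{p+p!} b^{p+p!+3}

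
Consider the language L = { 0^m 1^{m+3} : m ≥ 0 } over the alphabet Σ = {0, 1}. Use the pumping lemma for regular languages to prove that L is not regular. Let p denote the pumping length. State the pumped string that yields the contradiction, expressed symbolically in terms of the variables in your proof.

0^{p+k} 1^{p+3}

Assume L is regular. Let p be the pumping length given by the pumping lemma.
Choose w = 0^p 1^{p+3}, which is in L with |w| = 2p+3 ≥ p.
Write w = xyz as guaranteed by the lemma, with |xy| ≤ p and y is nonempty.
Because |xy| ≤ p and w begins with p copies of 0, we have y = 0^k with 1 ≤ k ≤ p.
Pump with i = 2: xy^2z = 0^{p+k} 1^{p+3}. For this to lie in L we would need p+3 = (p+k)+3, which forces k = 0. But k ≥ 1, so xy^2z ∉ L.
This contradicts the pumping lemma, so L is not regular.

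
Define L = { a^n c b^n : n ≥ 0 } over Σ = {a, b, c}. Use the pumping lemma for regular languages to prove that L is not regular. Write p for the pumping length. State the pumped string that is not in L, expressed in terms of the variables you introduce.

Assume L is regular. Let p be the pumping length given by the pumping lemma.
Take w = a^p c b^p ∈ L with |w| = 2p+1 ≥ p.
Write w = xyz as guaranteed by the lemma, with |xy| ≤ p and y is nonempty.
Because |xy| ≤ p and w begins with p copies of a, we have y = a^k with 1 ≤ k ≤ p.
Pump with i = 2: xy^2z = a^{p+k} c b^p, which would require p+k = p. But k ≥ 1, so xy^2z ∉ L.
Contradiction. Therefore L is not regular.

a^{p+k} c b^p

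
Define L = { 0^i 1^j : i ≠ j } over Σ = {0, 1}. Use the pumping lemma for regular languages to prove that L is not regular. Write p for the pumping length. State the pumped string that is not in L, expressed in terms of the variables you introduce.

Suppose for contradiction that L is regular, and let p be the pumping length.
Choose w = 0^p 1^{p+p!}. Since p ≠ p+p!, w ∈ L; and |w| ≥ p.
By the pumping lemma, w = xyz with |xy| ≤ p and |y| > 0.
The first p characters of w are 0's, so xy (and hence y) consists only of 0's. Write y = 0^k, 1 ≤ k ≤ p.
Since 1 ≤ k ≤ p, k divides p!; set t = 1 + p!/k. Then xy^t z has p + (p!/k)·k = p + p! copies of 0. Now the 0-count equals the 1-count, so i ≠ j fails. So xy^t z = 0^{p+p!} 1^{p+p!} ∉ L.
Contradiction. Therefore L is not regular.

0^{p+p!} 1^{p+p!}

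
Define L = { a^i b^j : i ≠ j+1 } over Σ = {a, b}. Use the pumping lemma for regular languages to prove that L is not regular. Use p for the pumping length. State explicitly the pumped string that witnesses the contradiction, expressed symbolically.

a^{p+p!} b^{p+p!-1}

Toward a contradiction, assume L is regular with pumping length p.
Choose w = a^p b^{p+p!-1}. Since p ≠ (p+p!-1)+1 = p+p!, w ∈ L; and |w| ≥ p.
The pumping lemma gives a decomposition w = xyz where |xy| ≤ p and y is nonempty.
The first p characters of w are a's, so xy (and hence y) consists only of a's. Write y = a^k, 1 ≤ k ≤ p.
Since 1 ≤ k ≤ p, k divides p!; set t = 1 + p!/k. Then xy^t z has p + (p!/k)·k = p + p! copies of a. Now the a-count is p+p! and (b-count)+1 = (p+p!-1)+1 = p+p!, so i ≠ j+1 fails. So xy^t z = a^{p+p!} b^{p+p!-1} ∉ L.
Contradiction. Therefore L is not regular.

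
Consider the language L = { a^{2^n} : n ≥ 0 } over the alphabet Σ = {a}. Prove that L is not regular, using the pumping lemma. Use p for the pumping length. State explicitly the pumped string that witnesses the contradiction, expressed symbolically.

Assume L is regular. Let p be the pumping length given by the pumping lemma.
Take w = a^{2^p} ∈ L with |w| = 2^p ≥ p.
Write w = xyz as guaranteed by the lemma, with |xy| ≤ p and y is nonempty.
Then y = a^k for some k with 1 ≤ k ≤ p.
Pump with i = 2: xy^2z = a^{2^p+k}. Since 1 ≤ k ≤ p < 2^p, we have 2^p < 2^p+k < 2^{p+1}, so 2^p+k is not a power of 2. So xy^2z ∉ L.
Contradiction. Therefore L is not regular.

a^{2^p+k}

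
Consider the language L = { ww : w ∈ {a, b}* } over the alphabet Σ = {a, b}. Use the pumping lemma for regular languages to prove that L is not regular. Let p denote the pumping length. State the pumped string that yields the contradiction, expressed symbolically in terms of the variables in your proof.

Assume L is regular. Let p be the pumping length given by the pumping lemma.
Take w = a^p b^p a^p b^p = uu where u = a^pb^p; then w ∈ L and |w| = 4p ≥ p.
Write w = xyz as guaranteed by the lemma, with |xy| ≤ p and |y| > 0.
The first p characters of w are a's, so xy (and hence y) consists only of a's. Write y = a^k, 1 ≤ k ≤ p.
Pump with i = 2: xy^2z = a^{p+k} b^p a^p b^p, of length 4p+k. Suppose this equals vv. The string starts with a and ends with b, so v does too; thus the boundary between the two copies of v is a b→a transition. There is exactly one such transition, at position 2p+k, so |v| = 2p+k and |vv| = 4p+2k ≠ 4p+k since k ≥ 1. So xy^2z ∉ L.
This contradicts the pumping lemma, so L is not regular.

a^{p+k} b^p a^p b^p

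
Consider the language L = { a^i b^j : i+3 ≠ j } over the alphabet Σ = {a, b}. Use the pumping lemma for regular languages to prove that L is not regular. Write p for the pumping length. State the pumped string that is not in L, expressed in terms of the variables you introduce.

Assume L is regular; let p be its pumping constant.
Choose w = a^p b^{p+p!+3}. Since p ≠ (p+p!+3)-3 = p+p!, w ∈ L; and |w| ≥ p.
By the pumping lemma, w = xyz with |xy| ≤ p and |y| ≥ 1.
Because |xy| ≤ p and w begins with p copies of a, we have y = a^k with 1 ≤ k ≤ p.
Since 1 ≤ k ≤ p, k divides p!; set t = 1 + p!/k. Then xy^t z has p + (p!/k)·k = p + p! copies of a. Now the a-count is p+p! and (b-count)-3 = (p+p!+3)-3 = p+p!, so i+3 ≠ j fails. So xy^t z = a^{p+p!} b^{p+p!+3} ∉ L.
This contradicts the pumping lemma, so L is not regular.

a^{p+p!} b^{p+p!+3}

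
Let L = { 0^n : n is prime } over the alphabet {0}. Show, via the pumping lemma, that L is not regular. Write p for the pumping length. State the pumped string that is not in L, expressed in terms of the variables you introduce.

Assume L is regular. Let p be the pumping length given by the pumping lemma.
Let q be a prime with q ≥ p+2 (infinitely many primes exist), and take w = 0^q ∈ L with |w| = q ≥ p.
The pumping lemma gives a decomposition w = xyz where |xy| ≤ p and y is nonempty.
Then y = 0^k for some k with 1 ≤ k ≤ p.
Since 1 ≤ k ≤ p, |xz| = q-k. Pump with i = q+1: |xy^{q+1}z| = (q-k)+(q+1)k = q+qk = q(1+k), which is composite (both factors ≥ 2). So xy^{q+1}z = 0^{q(1+k)} ∉ L.
This contradicts the pumping lemma, so L is not regular.

0^{q(1+k)}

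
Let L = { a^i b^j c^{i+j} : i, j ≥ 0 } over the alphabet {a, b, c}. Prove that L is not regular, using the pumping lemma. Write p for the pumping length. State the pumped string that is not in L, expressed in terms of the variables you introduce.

a^{p+k} b^p c^{2p}

Assume L is regular; let p be its pumping constant.
Take w = a^p b^p c^{2p} ∈ L (with i=j=p, i+j=2p), |w| = 4p ≥ p.
The pumping lemma gives a decomposition w = xyz where |xy| ≤ p and |y| ≥ 1.
Since the first p symbols of w are all a's and |xy| ≤ p, y lies entirely in the leading a-block: y = a^k for some k with 1 ≤ k ≤ p.
Consider xy^2z = a^{p+k} b^p c^{2p}. Now the a- and b-counts sum to 2p+k, but the c-count is 2p ≠ 2p+k. So xy^2z ∉ L.
This is a contradiction; hence L is not regular.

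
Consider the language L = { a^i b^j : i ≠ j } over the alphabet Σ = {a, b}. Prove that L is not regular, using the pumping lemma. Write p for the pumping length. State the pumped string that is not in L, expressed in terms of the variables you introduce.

a^{p+p!} b^{p+p!}

Assume L is regular. Let p be the pumping length given by the pumping lemma.
Choose w = a^p b^{p+p!}. Since p ≠ p+p!, w ∈ L; and |w| ≥ p.
Write w = xyz as guaranteed by the lemma, with |xy| ≤ p and y is nonempty.
Since the first p symbols of w are all a's and |xy| ≤ p, y lies entirely in the leading a-block: y = a^k for some k with 1 ≤ k ≤ p.
Since 1 ≤ k ≤ p, k divides p!; set t = 1 + p!/k. Then xy^t z has p + (p!/k)·k = p + p! copies of a. Now the a-count equals the b-count, so i ≠ j fails. So xy^t z = a^{p+p!} b^{p+p!} ∉ L.
Contradiction. Therefore L is not regular.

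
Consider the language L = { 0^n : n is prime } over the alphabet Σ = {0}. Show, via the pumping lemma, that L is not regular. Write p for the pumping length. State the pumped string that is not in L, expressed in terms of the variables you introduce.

0^{q(1+k)}

Toward a contradiction, assume L is regular with pumping length p.
Let q be a prime with q ≥ p+2 (infinitely many primes exist), and take w = 0^q ∈ L with |w| = q ≥ p.
The pumping lemma gives a decomposition w = xyz where |xy| ≤ p and |y| ≥ 1.
Then y = 0^k for some k with 1 ≤ k ≤ p.
Since 1 ≤ k ≤ p, |xz| = q-k. Pump with i = q+1: |xy^{q+1}z| = (q-k)+(q+1)k = q+qk = q(1+k), which is composite (both factors ≥ 2). So xy^{q+1}z = 0^{q(1+k)} ∉ L.
This is a contradiction; hence L is not regular.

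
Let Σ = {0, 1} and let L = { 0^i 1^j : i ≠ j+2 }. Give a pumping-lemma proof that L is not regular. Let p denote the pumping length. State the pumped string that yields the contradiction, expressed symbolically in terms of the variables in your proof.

Assume L is regular; let p be its pumping constant.
Choose w = 0^p 1^{p+p!-2}. Since p ≠ (p+p!-2)+2 = p+p!, w ∈ L; and |w| ≥ p.
Write w = xyz as guaranteed by the lemma, with |xy| ≤ p and |y| ≥ 1.
Since the first p symbols of w are all 0's and |xy| ≤ p, y lies entirely in the leading 0-block: y = 0^k for some k with 1 ≤ k ≤ p.
Since 1 ≤ k ≤ p, k divides p!; set t = 1 + p!/k. Then xy^t z has p + (p!/k)·k = p + p! copies of 0. Now the 0-count is p+p! and (1-count)+2 = (p+p!-2)+2 = p+p!, so i ≠ j+2 fails. So xy^t z = 0^{p+p!} 1^{p+p!-2} ∉ L.
Contradiction. Therefore L is not regular.

0^{p+p!} 1^{p+p!-2}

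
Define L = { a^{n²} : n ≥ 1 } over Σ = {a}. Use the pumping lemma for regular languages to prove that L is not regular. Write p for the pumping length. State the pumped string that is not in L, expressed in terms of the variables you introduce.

Assume L is regular. Let p be the pumping length given by the pumping lemma.
Take w = a^{p²} ∈ L with |w| = p² ≥ p.
By the pumping lemma, w = xyz with |xy| ≤ p and y is nonempty.
Then y = a^k for some k with 1 ≤ k ≤ p.
Pump with i = 2: xy^2z = a^{p²+k}. Since 1 ≤ k ≤ p, p² < p²+k ≤ p²+p < (p+1)², so p²+k lies strictly between consecutive squares and is not a perfect square. So xy^2z ∉ L.
Contradiction. Therefore L is not regular.

a^{p²+k}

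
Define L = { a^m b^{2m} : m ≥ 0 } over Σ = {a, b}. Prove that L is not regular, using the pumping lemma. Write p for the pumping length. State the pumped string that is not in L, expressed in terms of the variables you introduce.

a^{p+k} b^{2p}

Assume L is regular. Let p be the pumping length given by the pumping lemma.
Let w = a^p b^{2p} ∈ L; note |w| = 3p ≥ p.
By the pumping lemma, w = xyz with |xy| ≤ p and |y| > 0.
Since the first p symbols of w are all a's and |xy| ≤ p, y lies entirely in the leading a-block: y = a^k for some k with 1 ≤ k ≤ p.
Pump with i = 2: xy^2z = a^{p+k} b^{2p}. For this to lie in L we would need 2p = 2(p+k), which forces k = 0. But k ≥ 1, so xy^2z ∉ L.
This is a contradiction; hence L is not regular.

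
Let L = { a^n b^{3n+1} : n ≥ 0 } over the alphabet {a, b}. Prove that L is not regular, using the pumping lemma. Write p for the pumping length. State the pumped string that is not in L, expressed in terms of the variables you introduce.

Suppose for contradiction that L is regular, and let p be the pumping length.
Let w = a^p b^{3p+1} ∈ L; note |w| = 4p+1 ≥ p.
The pumping lemma gives a decomposition w = xyz where |xy| ≤ p and |y| > 0.
Since the first p symbols of w are all a's and |xy| ≤ p, y lies entirely in the leading a-block: y = a^k for some k with 1 ≤ k ≤ p.
Pump with i = 2: xy^2z = a^{p+k} b^{3p+1}. For this to lie in L we would need 3p+1 = 3(p+k)+1, which forces k = 0. But k ≥ 1, so xy^2z ∉ L.
Contradiction. Therefore L is not regular.

a^{p+k} b^{3p+1}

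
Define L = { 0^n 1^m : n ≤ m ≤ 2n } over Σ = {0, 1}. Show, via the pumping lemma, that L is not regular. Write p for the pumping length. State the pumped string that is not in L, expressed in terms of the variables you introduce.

Assume L is regular; let p be its pumping constant.
Take w = 0^p 1^p ∈ L (since p ≤ p ≤ 2p), with |w| = 2p ≥ p.
The pumping lemma gives a decomposition w = xyz where |xy| ≤ p and |y| > 0.
Because |xy| ≤ p and w begins with p copies of 0, we have y = 0^k with 1 ≤ k ≤ p.
Pump with i = 2: xy^2z = 0^{p+k} 1^p. Now n = p+k > p = m, so the condition n ≤ m fails. Thus xy^2z ∉ L.
Contradiction. Therefore L is not regular.

0^{p+k} 1^p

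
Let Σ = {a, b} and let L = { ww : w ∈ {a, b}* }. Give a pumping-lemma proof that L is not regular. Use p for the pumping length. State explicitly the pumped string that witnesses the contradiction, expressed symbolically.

a^{p+k} b^p a^p b^p

Suppose for contradiction that L is regular, and let p be the pumping length.
Take w = a^p b^p a^p b^p = uu where u = a^pb^p; then w ∈ L and |w| = 4p ≥ p.
The pumping lemma gives a decomposition w = xyz where |xy| ≤ p and y is nonempty.
Since the first p symbols of w are all a's and |xy| ≤ p, y lies entirely in the leading a-block: y = a^k for some k with 1 ≤ k ≤ p.
Pump with i = 2: xy^2z = a^{p+k} b^p a^p b^p, of length 4p+k. Suppose this equals vv. The string starts with a and ends with b, so v does too; thus the boundary between the two copies of v is a b→a transition. There is exactly one such transition, at position 2p+k, so |v| = 2p+k and |vv| = 4p+2k ≠ 4p+k since k ≥ 1. So xy^2z ∉ L.
This contradicts the pumping lemma, so L is not regular.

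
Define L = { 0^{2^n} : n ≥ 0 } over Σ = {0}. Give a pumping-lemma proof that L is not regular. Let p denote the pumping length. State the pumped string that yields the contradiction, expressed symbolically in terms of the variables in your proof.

0^{2^p+k}

Suppose for contradiction that L is regular, and let p be the pumping length.
Take w = 0^{2^p} ∈ L with |w| = 2^p ≥ p.
Write w = xyz as guaranteed by the lemma, with |xy| ≤ p and |y| ≥ 1.
Then y = 0^k for some k with 1 ≤ k ≤ p.
Pump with i = 2: xy^2z = 0^{2^p+k}. Since 1 ≤ k ≤ p < 2^p, we have 2^p < 2^p+k < 2^{p+1}, so 2^p+k is not a power of 2. So xy^2z ∉ L.
Contradiction. Therefore L is not regular.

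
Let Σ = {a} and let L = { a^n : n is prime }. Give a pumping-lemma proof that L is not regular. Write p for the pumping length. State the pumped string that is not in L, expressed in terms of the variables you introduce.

a^{q(1+k)}

Suppose for contradiction that L is regular, and let p be the pumping length.
Let q be a prime with q ≥ p+2 (infinitely many primes exist), and take w = a^q ∈ L with |w| = q ≥ p.
The pumping lemma gives a decomposition w = xyz where |xy| ≤ p and y is nonempty.
Then y = a^k for some k with 1 ≤ k ≤ p.
Since 1 ≤ k ≤ p, |xz| = q-k. Pump with i = q+1: |xy^{q+1}z| = (q-k)+(q+1)k = q+qk = q(1+k), which is composite (both factors ≥ 2). So xy^{q+1}z = a^{q(1+k)} ∉ L.
This contradicts the pumping lemma, so L is not regular.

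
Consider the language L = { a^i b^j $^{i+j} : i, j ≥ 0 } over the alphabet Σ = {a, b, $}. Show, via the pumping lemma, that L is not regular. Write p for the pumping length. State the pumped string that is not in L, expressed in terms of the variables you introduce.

a^{p+k} b^p $^{2p}

Toward a contradiction, assume L is regular with pumping length p.
Take w = a^p b^p $^{2p} ∈ L (with i=j=p, i+j=2p), |w| = 4p ≥ p.
The pumping lemma gives a decomposition w = xyz where |xy| ≤ p and |y| > 0.
Because |xy| ≤ p and w begins with p copies of a, we have y = a^k with 1 ≤ k ≤ p.
Consider xy^2z = a^{p+k} b^p $^{2p}. Now the a- and b-counts sum to 2p+k, but the $-count is 2p ≠ 2p+k. So xy^2z ∉ L.
This contradicts the pumping lemma, so L is not regular.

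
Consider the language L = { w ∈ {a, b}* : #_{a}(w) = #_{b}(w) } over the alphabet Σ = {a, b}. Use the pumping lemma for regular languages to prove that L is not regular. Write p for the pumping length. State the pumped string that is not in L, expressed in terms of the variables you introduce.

Assume L is regular; let p be its pumping constant.
Choose w = a^p b^p ∈ L with |w| = 2p ≥ p.
Write w = xyz as guaranteed by the lemma, with |xy| ≤ p and y is nonempty.
Since the first p symbols of w are all a's and |xy| ≤ p, y lies entirely in the leading a-block: y = a^k for some k with 1 ≤ k ≤ p.
Pump with i = 2: xy^2z = a^{p+k} b^p has p+k occurrences of a but only p of b. Since k ≥ 1 the counts differ, so xy^2z ∉ L.
Contradiction. Therefore L is not regular.

a^{p+k} b^p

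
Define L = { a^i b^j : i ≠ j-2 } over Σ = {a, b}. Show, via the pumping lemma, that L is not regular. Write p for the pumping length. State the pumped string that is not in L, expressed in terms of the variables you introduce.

Assume L is regular; let p be its pumping constant.
Choose w = a^p b^{p+p!+2}. Since p ≠ (p+p!+2)-2 = p+p!, w ∈ L; and |w| ≥ p.
The pumping lemma gives a decomposition w = xyz where |xy| ≤ p and y is nonempty.
Because |xy| ≤ p and w begins with p copies of a, we have y = a^k with 1 ≤ k ≤ p.
Since 1 ≤ k ≤ p, k divides p!; set t = 1 + p!/k. Then xy^t z has p + (p!/k)·k = p + p! copies of a. Now the a-count is p+p! and (b-count)-2 = (p+p!+2)-2 = p+p!, so i ≠ j-2 fails. So xy^t z = a^{p+p!} b^{p+p!+2} ∉ L.
Contradiction. Therefore L is not regular.

a^{p+p!} b^{p+p!+2}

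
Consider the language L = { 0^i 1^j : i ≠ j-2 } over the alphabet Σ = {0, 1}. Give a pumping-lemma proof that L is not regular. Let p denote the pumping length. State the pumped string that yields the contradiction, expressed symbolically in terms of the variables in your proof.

0^{p+p!} 1^{p+p!+2}

Assume L is regular; let p be its pumping constant.
Choose w = 0^p 1^{p+p!+2}. Since p ≠ (p+p!+2)-2 = p+p!, w ∈ L; and |w| ≥ p.
By the pumping lemma, w = xyz with |xy| ≤ p and |y| > 0.
Since the first p symbols of w are all 0's and |xy| ≤ p, y lies entirely in the leading 0-block: y = 0^k for some k with 1 ≤ k ≤ p.
Since 1 ≤ k ≤ p, k divides p!; set t = 1 + p!/k. Then xy^t z has p + (p!/k)·k = p + p! copies of 0. Now the 0-count is p+p! and (1-count)-2 = (p+p!+2)-2 = p+p!, so i ≠ j-2 fails. So xy^t z = 0^{p+p!} 1^{p+p!+2} ∉ L.
This contradicts the pumping lemma, so L is not regular.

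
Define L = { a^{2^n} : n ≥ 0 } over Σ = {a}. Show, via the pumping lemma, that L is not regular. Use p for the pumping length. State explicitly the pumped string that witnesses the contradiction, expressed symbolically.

Assume L is regular. Let p be the pumping length given by the pumping lemma.
Take w = a^{2^p} ∈ L with |w| = 2^p ≥ p.
The pumping lemma gives a decomposition w = xyz where |xy| ≤ p and |y| > 0.
Then y = a^k for some k with 1 ≤ k ≤ p.
Pump with i = 2: xy^2z = a^{2^p+k}. Since 1 ≤ k ≤ p < 2^p, we have 2^p < 2^p+k < 2^{p+1}, so 2^p+k is not a power of 2. So xy^2z ∉ L.
Contradiction. Therefore L is not regular.

a^{2^p+k}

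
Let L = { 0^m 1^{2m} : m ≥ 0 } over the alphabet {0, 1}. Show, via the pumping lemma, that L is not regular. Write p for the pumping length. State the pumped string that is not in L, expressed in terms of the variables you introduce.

Toward a contradiction, assume L is regular with pumping length p.
Choose w = 0^p 1^{2p}, which is in L with |w| = 3p ≥ p.
The pumping lemma gives a decomposition w = xyz where |xy| ≤ p and |y| > 0.
Since the first p symbols of w are all 0's and |xy| ≤ p, y lies entirely in the leading 0-block: y = 0^k for some k with 1 ≤ k ≤ p.
Pump with i = 2: xy^2z = 0^{p+k} 1^{2p}. For this to lie in L we would need 2p = 2(p+k), which forces k = 0. But k ≥ 1, so xy^2z ∉ L.
This contradicts the pumping lemma, so L is not regular.

0^{p+k} 1^{2p}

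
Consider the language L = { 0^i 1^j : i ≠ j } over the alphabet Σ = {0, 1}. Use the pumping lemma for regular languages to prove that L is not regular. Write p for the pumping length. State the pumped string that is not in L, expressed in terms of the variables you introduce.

Toward a contradiction, assume L is regular with pumping length p.
Choose w = 0^p 1^{p+p!}. Since p ≠ p+p!, w ∈ L; and |w| ≥ p.
The pumping lemma gives a decomposition w = xyz where |xy| ≤ p and |y| > 0.
Since the first p symbols of w are all 0's and |xy| ≤ p, y lies entirely in the leading 0-block: y = 0^k for some k with 1 ≤ k ≤ p.
Since 1 ≤ k ≤ p, k divides p!; set t = 1 + p!/k. Then xy^t z has p + (p!/k)·k = p + p! copies of 0. Now the 0-count equals the 1-count, so i ≠ j fails. So xy^t z = 0^{p+p!} 1^{p+p!} ∉ L.
This contradicts the pumping lemma, so L is not regular.

0^{p+p!} 1^{p+p!}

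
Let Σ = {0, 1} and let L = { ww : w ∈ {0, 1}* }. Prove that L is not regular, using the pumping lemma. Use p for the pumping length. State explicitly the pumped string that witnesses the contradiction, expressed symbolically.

0^{p+k} 1^p 0^p 1^p

Assume L is regular. Let p be the pumping length given by the pumping lemma.
Take w = 0^p 1^p 0^p 1^p = uu where u = 0^p1^p; then w ∈ L and |w| = 4p ≥ p.
By the pumping lemma, w = xyz with |xy| ≤ p and y is nonempty.
Since the first p symbols of w are all 0's and |xy| ≤ p, y lies entirely in the leading 0-block: y = 0^k for some k with 1 ≤ k ≤ p.
Pump with i = 2: xy^2z = 0^{p+k} 1^p 0^p 1^p, of length 4p+k. Suppose this equals vv. The string starts with 0 and ends with 1, so v does too; thus the boundary between the two copies of v is a 1→0 transition. There is exactly one such transition, at position 2p+k, so |v| = 2p+k and |vv| = 4p+2k ≠ 4p+k since k ≥ 1. So xy^2z ∉ L.
Contradiction. Therefore L is not regular.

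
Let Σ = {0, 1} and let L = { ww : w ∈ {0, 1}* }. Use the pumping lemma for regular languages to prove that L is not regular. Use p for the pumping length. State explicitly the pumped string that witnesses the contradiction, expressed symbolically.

0^{p+k} 1^p 0^p 1^p

Assume L is regular. Let p be the pumping length given by the pumping lemma.
Take w = 0^p 1^p 0^p 1^p = uu where u = 0^p1^p; then w ∈ L and |w| = 4p ≥ p.
The pumping lemma gives a decomposition w = xyz where |xy| ≤ p and |y| > 0.
Since the first p symbols of w are all 0's and |xy| ≤ p, y lies entirely in the leading 0-block: y = 0^k for some k with 1 ≤ k ≤ p.
Pump with i = 2: xy^2z = 0^{p+k} 1^p 0^p 1^p, of length 4p+k. Suppose this equals vv. The string starts with 0 and ends with 1, so v does too; thus the boundary between the two copies of v is a 1→0 transition. There is exactly one such transition, at position 2p+k, so |v| = 2p+k and |vv| = 4p+2k ≠ 4p+k since k ≥ 1. So xy^2z ∉ L.
This is a contradiction; hence L is not regular.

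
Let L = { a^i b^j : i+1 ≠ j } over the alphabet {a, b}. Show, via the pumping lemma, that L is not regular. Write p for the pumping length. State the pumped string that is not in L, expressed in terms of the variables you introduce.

Assume L is regular. Let p be the pumping length given by the pumping lemma.
Choose w = a^p b^{p+p!+1}. Since p ≠ (p+p!+1)-1 = p+p!, w ∈ L; and |w| ≥ p.
Write w = xyz as guaranteed by the lemma, with |xy| ≤ p and y is nonempty.
Because |xy| ≤ p and w begins with p copies of a, we have y = a^k with 1 ≤ k ≤ p.
Since 1 ≤ k ≤ p, k divides p!; set t = 1 + p!/k. Then xy^t z has p + (p!/k)·k = p + p! copies of a. Now the a-count is p+p! and (b-count)-1 = (p+p!+1)-1 = p+p!, so i+1 ≠ j fails. So xy^t z = a^{p+p!} b^{p+p!+1} ∉ L.
This is a contradiction; hence L is not regular.

a^{p+p!} b^{p+p!+1}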